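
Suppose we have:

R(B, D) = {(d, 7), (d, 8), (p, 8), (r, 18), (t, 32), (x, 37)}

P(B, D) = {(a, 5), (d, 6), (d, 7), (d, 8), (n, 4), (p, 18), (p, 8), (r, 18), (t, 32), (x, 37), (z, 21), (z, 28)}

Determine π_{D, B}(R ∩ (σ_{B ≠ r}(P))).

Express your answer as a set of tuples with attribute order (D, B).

Selection B ≠ r: {(a, 5), (d, 6), (d, 7), (d, 8), (n, 4), (p, 18), (p, 8), (t, 32), (x, 37), (z, 21), (z, 28)}
Intersection: {(d, 7), (d, 8), (p, 8), (r, 18), (t, 32), (x, 37)} with {(a, 5), (d, 6), (d, 7), (d, 8), (n, 4), (p, 18), (p, 8), (t, 32), (x, 37), (z, 21), (z, 28)} → {(d, 7), (d, 8), (p, 8), (t, 32), (x, 37)}
Projecting to D, B: {(32, t), (37, x), (7, d), (8, d), (8, p)}

{(32, t), (37, x), (7, d), (8, d), (8, p)}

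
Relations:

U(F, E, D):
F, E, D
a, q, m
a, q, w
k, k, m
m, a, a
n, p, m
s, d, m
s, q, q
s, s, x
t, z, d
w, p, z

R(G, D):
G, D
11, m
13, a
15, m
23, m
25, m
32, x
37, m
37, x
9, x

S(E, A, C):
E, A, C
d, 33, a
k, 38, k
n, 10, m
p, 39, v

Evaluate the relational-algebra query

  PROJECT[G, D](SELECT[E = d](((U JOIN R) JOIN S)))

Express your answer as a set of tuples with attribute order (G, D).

{(11, m), (15, m), (23, m), (25, m), (37, m)}

U ⋈ R (natural join on D): {(a, q, m, 11), (a, q, m, 15), (a, q, m, 23), (a, q, m, 25), (a, q, m, 37), (k, k, m, 11), (k, k, m, 15), (k, k, m, 23), (k, k, m, 25), (k, k, m, 37), (m, a, a, 13), (n, p, m, 11), (n, p, m, 15), (n, p, m, 23), (n, p, m, 25), (n, p, m, 37), (s, d, m, 11), (s, d, m, 15), (s, d, m, 23), (s, d, m, 25), (s, d, m, 37), (s, s, x, 32), (s, s, x, 37), (s, s, x, 9)}
(U JOIN R) ⋈ S (natural join on E): {(k, k, m, 11, 38, k), (k, k, m, 15, 38, k), (k, k, m, 23, 38, k), (k, k, m, 25, 38, k), (k, k, m, 37, 38, k), (n, p, m, 11, 39, v), (n, p, m, 15, 39, v), (n, p, m, 23, 39, v), (n, p, m, 25, 39, v), (n, p, m, 37, 39, v), (s, d, m, 11, 33, a), (s, d, m, 15, 33, a), (s, d, m, 23, 33, a), (s, d, m, 25, 33, a), (s, d, m, 37, 33, a)}
Apply σ_{E = d}; surviving tuples: {(s, d, m, 11, 33, a), (s, d, m, 15, 33, a), (s, d, m, 23, 33, a), (s, d, m, 25, 33, a), (s, d, m, 37, 33, a)}
Projecting to G, D: {(11, m), (15, m), (23, m), (25, m), (37, m)}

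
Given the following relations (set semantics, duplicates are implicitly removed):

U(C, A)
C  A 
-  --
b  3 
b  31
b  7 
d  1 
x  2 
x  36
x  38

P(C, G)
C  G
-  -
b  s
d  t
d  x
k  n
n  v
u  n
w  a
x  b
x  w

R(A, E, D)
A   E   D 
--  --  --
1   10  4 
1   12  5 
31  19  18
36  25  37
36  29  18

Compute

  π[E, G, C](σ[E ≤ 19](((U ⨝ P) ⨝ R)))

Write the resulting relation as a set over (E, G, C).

{(10, t, d), (10, x, d), (12, t, d), (12, x, d), (19, s, b)}

Natural join on C: {(b, 3, s), (b, 31, s), (b, 7, s), (d, 1, t), (d, 1, x), (x, 2, b), (x, 2, w), (x, 36, b), (x, 36, w), (x, 38, b), (x, 38, w)}
Natural join on A: {(b, 31, s, 19, 18), (d, 1, t, 10, 4), (d, 1, t, 12, 5), (d, 1, x, 10, 4), (d, 1, x, 12, 5), (x, 36, b, 25, 37), (x, 36, b, 29, 18), (x, 36, w, 25, 37), (x, 36, w, 29, 18)}
Apply σ_{E ≤ 19}; surviving tuples: {(b, 31, s, 19, 18), (d, 1, t, 10, 4), (d, 1, t, 12, 5), (d, 1, x, 10, 4), (d, 1, x, 12, 5)}
Keep only column(s) E, G, C: {(10, t, d), (10, x, d), (12, t, d), (12, x, d), (19, s, b)}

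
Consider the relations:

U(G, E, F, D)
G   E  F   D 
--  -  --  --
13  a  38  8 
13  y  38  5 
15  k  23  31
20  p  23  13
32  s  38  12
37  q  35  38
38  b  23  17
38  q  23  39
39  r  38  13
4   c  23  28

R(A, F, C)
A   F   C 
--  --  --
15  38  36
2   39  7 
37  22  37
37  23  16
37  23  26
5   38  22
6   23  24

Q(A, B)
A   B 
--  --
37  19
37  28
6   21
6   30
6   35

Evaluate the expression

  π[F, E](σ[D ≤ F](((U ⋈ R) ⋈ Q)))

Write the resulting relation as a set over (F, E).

Natural join on F: {(13, a, 38, 8, 15, 36), (13, a, 38, 8, 5, 22), (13, y, 38, 5, 15, 36), (13, y, 38, 5, 5, 22), (15, k, 23, 31, 37, 16), (15, k, 23, 31, 37, 26), (15, k, 23, 31, 6, 24), (20, p, 23, 13, 37, 16), (20, p, 23, 13, 37, 26), (20, p, 23, 13, 6, 24), (32, s, 38, 12, 15, 36), (32, s, 38, 12, 5, 22), (38, b, 23, 17, 37, 16), (38, b, 23, 17, 37, 26), (38, b, 23, 17, 6, 24), (38, q, 23, 39, 37, 16), (38, q, 23, 39, 37, 26), (38, q, 23, 39, 6, 24), (39, r, 38, 13, 15, 36), (39, r, 38, 13, 5, 22), (4, c, 23, 28, 37, 16), (4, c, 23, 28, 37, 26), (4, c, 23, 28, 6, 24)}
Natural join on A: {(15, k, 23, 31, 37, 16, 19), (15, k, 23, 31, 37, 16, 28), (15, k, 23, 31, 37, 26, 19), (15, k, 23, 31, 37, 26, 28), (15, k, 23, 31, 6, 24, 21), (15, k, 23, 31, 6, 24, 30), (15, k, 23, 31, 6, 24, 35), (20, p, 23, 13, 37, 16, 19), (20, p, 23, 13, 37, 16, 28), (20, p, 23, 13, 37, 26, 19), (20, p, 23, 13, 37, 26, 28), (20, p, 23, 13, 6, 24, 21), (20, p, 23, 13, 6, 24, 30), (20, p, 23, 13, 6, 24, 35), (38, b, 23, 17, 37, 16, 19), (38, b, 23, 17, 37, 16, 28), (38, b, 23, 17, 37, 26, 19), (38, b, 23, 17, 37, 26, 28), (38, b, 23, 17, 6, 24, 21), (38, b, 23, 17, 6, 24, 30), (38, b, 23, 17, 6, 24, 35), (38, q, 23, 39, 37, 16, 19), (38, q, 23, 39, 37, 16, 28), (38, q, 23, 39, 37, 26, 19), (38, q, 23, 39, 37, 26, 28), (38, q, 23, 39, 6, 24, 21), (38, q, 23, 39, 6, 24, 30), (38, q, 23, 39, 6, 24, 35), (4, c, 23, 28, 37, 16, 19), (4, c, 23, 28, 37, 16, 28), (4, c, 23, 28, 37, 26, 19), (4, c, 23, 28, 37, 26, 28), (4, c, 23, 28, 6, 24, 21), (4, c, 23, 28, 6, 24, 30), (4, c, 23, 28, 6, 24, 35)}
Filtering on D ≤ F leaves {(20, p, 23, 13, 37, 16, 19), (20, p, 23, 13, 37, 16, 28), (20, p, 23, 13, 37, 26, 19), (20, p, 23, 13, 37, 26, 28), (20, p, 23, 13, 6, 24, 21), (20, p, 23, 13, 6, 24, 30), (20, p, 23, 13, 6, 24, 35), (38, b, 23, 17, 37, 16, 19), (38, b, 23, 17, 37, 16, 28), (38, b, 23, 17, 37, 26, 19), (38, b, 23, 17, 37, 26, 28), (38, b, 23, 17, 6, 24, 21), (38, b, 23, 17, 6, 24, 30), (38, b, 23, 17, 6, 24, 35)}.
π_{F, E} gives {(23, b), (23, p)} (12 duplicate(s) eliminated).

{(23, b), (23, p)}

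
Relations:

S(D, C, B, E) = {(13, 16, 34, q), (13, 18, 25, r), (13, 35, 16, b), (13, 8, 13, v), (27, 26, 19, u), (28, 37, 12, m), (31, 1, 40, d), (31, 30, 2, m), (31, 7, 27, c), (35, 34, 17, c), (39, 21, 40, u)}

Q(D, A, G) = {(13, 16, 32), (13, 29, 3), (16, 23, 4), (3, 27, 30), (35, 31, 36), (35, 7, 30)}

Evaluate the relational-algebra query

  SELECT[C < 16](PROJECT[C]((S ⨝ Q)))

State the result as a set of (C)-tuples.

Joining S and Q on D yields {(13, 16, 34, q, 16, 32), (13, 16, 34, q, 29, 3), (13, 18, 25, r, 16, 32), (13, 18, 25, r, 29, 3), (13, 35, 16, b, 16, 32), (13, 35, 16, b, 29, 3), (13, 8, 13, v, 16, 32), (13, 8, 13, v, 29, 3), (35, 34, 17, c, 31, 36), (35, 34, 17, c, 7, 30)}.
Projecting to C (5 duplicate(s) eliminated): {16, 18, 34, 35, 8}
Apply σ_{C < 16}; surviving tuples: {8}

{8}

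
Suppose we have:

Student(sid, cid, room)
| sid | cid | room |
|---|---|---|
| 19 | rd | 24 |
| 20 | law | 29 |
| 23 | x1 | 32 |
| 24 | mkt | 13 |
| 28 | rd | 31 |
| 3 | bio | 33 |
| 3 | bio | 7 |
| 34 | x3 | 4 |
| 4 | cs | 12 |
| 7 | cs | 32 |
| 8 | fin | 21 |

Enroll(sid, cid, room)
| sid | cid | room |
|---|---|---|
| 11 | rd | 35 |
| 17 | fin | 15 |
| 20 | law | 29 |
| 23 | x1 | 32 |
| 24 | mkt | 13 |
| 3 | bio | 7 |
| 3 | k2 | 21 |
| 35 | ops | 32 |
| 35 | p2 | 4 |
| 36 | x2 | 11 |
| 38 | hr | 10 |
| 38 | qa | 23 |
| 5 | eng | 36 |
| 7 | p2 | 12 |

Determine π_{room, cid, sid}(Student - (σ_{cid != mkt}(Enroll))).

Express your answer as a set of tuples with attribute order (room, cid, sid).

σ[cid != mkt]: keep tuples satisfying cid != mkt → {(11, rd, 35), (17, fin, 15), (20, law, 29), (23, x1, 32), (3, bio, 7), (3, k2, 21), (35, ops, 32), (35, p2, 4), (36, x2, 11), (38, hr, 10), (38, qa, 23), (5, eng, 36), (7, p2, 12)}
Difference: {(19, rd, 24), (20, law, 29), (23, x1, 32), (24, mkt, 13), (28, rd, 31), (3, bio, 33), (3, bio, 7), (34, x3, 4), (4, cs, 12), (7, cs, 32), (8, fin, 21)} with {(11, rd, 35), (17, fin, 15), (20, law, 29), (23, x1, 32), (3, bio, 7), (3, k2, 21), (35, ops, 32), (35, p2, 4), (36, x2, 11), (38, hr, 10), (38, qa, 23), (5, eng, 36), (7, p2, 12)} → {(19, rd, 24), (24, mkt, 13), (28, rd, 31), (3, bio, 33), (34, x3, 4), (4, cs, 12), (7, cs, 32), (8, fin, 21)}
Projecting to room, cid, sid: {(12, cs, 4), (13, mkt, 24), (21, fin, 8), (24, rd, 19), (31, rd, 28), (32, cs, 7), (33, bio, 3), (4, x3, 34)}

{(12, cs, 4), (13, mkt, 24), (21, fin, 8), (24, rd, 19), (31, rd, 28), (32, cs, 7), (33, bio, 3), (4, x3, 34)}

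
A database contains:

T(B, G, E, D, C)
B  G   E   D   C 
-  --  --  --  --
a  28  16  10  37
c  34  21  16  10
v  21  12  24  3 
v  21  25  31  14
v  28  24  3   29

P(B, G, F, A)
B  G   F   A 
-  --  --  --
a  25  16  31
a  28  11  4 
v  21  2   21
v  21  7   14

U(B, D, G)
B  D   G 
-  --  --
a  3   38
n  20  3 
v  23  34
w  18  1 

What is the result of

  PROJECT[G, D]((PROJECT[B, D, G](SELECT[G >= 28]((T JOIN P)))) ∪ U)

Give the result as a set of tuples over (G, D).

Joining T and P on B, G yields {(a, 28, 16, 10, 37, 11, 4), (v, 21, 12, 24, 3, 2, 21), (v, 21, 12, 24, 3, 7, 14), (v, 21, 25, 31, 14, 2, 21), (v, 21, 25, 31, 14, 7, 14)}.
Selection G >= 28: {(a, 28, 16, 10, 37, 11, 4)}
π[B, D, G]: project onto (B, D, G) → {(a, 10, 28)}
Taking the union: {(a, 10, 28), (a, 3, 38), (n, 20, 3), (v, 23, 34), (w, 18, 1)}
π[G, D]: project onto (G, D) → {(1, 18), (28, 10), (3, 20), (34, 23), (38, 3)}

{(1, 18), (28, 10), (3, 20), (34, 23), (38, 3)}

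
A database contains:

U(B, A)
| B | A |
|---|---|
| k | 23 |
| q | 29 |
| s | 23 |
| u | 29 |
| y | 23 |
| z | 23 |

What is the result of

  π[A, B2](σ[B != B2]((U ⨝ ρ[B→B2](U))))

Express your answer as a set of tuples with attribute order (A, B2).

{(23, k), (23, s), (23, y), (23, z), (29, q), (29, u)}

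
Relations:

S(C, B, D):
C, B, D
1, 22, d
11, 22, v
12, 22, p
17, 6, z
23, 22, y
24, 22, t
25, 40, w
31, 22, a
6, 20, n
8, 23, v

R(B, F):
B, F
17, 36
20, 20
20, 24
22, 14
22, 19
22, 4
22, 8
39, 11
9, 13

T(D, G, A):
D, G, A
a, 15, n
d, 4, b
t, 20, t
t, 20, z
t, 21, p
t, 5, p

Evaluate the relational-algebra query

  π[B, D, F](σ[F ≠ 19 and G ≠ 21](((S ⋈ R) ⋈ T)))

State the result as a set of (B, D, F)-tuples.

{(22, a, 14), (22, a, 4), (22, a, 8), (22, d, 14), (22, d, 4), (22, d, 8), (22, t, 14), (22, t, 4), (22, t, 8)}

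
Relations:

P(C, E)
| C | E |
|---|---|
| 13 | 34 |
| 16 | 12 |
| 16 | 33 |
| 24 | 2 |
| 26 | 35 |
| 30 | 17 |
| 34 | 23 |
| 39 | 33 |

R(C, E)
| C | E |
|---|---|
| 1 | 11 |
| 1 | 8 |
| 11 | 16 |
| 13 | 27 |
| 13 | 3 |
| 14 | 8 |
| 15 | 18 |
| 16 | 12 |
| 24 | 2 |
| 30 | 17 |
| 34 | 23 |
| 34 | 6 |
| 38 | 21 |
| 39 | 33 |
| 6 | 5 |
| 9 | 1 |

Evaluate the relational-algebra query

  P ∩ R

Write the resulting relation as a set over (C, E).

{(16, 12), (24, 2), (30, 17), (34, 23), (39, 33)}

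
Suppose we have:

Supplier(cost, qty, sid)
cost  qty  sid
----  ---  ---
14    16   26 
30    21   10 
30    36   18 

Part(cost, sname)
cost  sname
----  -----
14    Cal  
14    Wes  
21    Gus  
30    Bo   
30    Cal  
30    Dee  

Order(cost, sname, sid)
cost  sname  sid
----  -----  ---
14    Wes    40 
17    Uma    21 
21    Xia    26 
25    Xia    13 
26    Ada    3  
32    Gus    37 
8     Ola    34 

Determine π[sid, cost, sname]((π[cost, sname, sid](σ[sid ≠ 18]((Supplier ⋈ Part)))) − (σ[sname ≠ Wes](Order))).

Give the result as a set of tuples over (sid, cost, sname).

{(10, 30, Bo), (10, 30, Cal), (10, 30, Dee), (26, 14, Cal), (26, 14, Wes)}

Natural join on cost: {(14, 16, 26, Cal), (14, 16, 26, Wes), (30, 21, 10, Bo), (30, 21, 10, Cal), (30, 21, 10, Dee), (30, 36, 18, Bo), (30, 36, 18, Cal), (30, 36, 18, Dee)}
Apply σ_{sid ≠ 18}; surviving tuples: {(14, 16, 26, Cal), (14, 16, 26, Wes), (30, 21, 10, Bo), (30, 21, 10, Cal), (30, 21, 10, Dee)}
Projecting to cost, sname, sid: {(14, Cal, 26), (14, Wes, 26), (30, Bo, 10), (30, Cal, 10), (30, Dee, 10)}
Apply σ_{sname ≠ Wes}; surviving tuples: {(17, Uma, 21), (21, Xia, 26), (25, Xia, 13), (26, Ada, 3), (32, Gus, 37), (8, Ola, 34)}
Set difference of the two operands is {(14, Cal, 26), (14, Wes, 26), (30, Bo, 10), (30, Cal, 10), (30, Dee, 10)}.
Projecting to sid, cost, sname: {(10, 30, Bo), (10, 30, Cal), (10, 30, Dee), (26, 14, Cal), (26, 14, Wes)}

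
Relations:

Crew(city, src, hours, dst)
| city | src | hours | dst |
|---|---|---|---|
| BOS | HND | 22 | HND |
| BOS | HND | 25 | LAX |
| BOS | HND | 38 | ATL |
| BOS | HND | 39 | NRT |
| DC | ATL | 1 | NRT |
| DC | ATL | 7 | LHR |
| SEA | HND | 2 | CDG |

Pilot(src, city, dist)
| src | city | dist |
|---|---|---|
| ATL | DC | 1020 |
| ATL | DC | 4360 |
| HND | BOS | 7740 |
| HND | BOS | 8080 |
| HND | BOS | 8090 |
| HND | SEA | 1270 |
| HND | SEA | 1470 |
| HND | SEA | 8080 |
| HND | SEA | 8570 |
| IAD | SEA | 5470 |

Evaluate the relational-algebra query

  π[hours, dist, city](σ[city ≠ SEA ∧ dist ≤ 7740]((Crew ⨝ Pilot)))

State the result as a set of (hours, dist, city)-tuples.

{(1, 1020, DC), (1, 4360, DC), (22, 7740, BOS), (25, 7740, BOS), (38, 7740, BOS), (39, 7740, BOS), (7, 1020, DC), (7, 4360, DC)}

Crew ⋈ Pilot (natural join on city, src): {(BOS, HND, 22, HND, 7740), (BOS, HND, 22, HND, 8080), (BOS, HND, 22, HND, 8090), (BOS, HND, 25, LAX, 7740), (BOS, HND, 25, LAX, 8080), (BOS, HND, 25, LAX, 8090), (BOS, HND, 38, ATL, 7740), (BOS, HND, 38, ATL, 8080), (BOS, HND, 38, ATL, 8090), (BOS, HND, 39, NRT, 7740), (BOS, HND, 39, NRT, 8080), (BOS, HND, 39, NRT, 8090), (DC, ATL, 1, NRT, 1020), (DC, ATL, 1, NRT, 4360), (DC, ATL, 7, LHR, 1020), (DC, ATL, 7, LHR, 4360), (SEA, HND, 2, CDG, 1270), (SEA, HND, 2, CDG, 1470), (SEA, HND, 2, CDG, 8080), (SEA, HND, 2, CDG, 8570)}
σ[city ≠ SEA ∧ dist ≤ 7740]: keep tuples satisfying city ≠ SEA ∧ dist ≤ 7740 → {(BOS, HND, 22, HND, 7740), (BOS, HND, 25, LAX, 7740), (BOS, HND, 38, ATL, 7740), (BOS, HND, 39, NRT, 7740), (DC, ATL, 1, NRT, 1020), (DC, ATL, 1, NRT, 4360), (DC, ATL, 7, LHR, 1020), (DC, ATL, 7, LHR, 4360)}
Projecting to hours, dist, city: {(1, 1020, DC), (1, 4360, DC), (22, 7740, BOS), (25, 7740, BOS), (38, 7740, BOS), (39, 7740, BOS), (7, 1020, DC), (7, 4360, DC)}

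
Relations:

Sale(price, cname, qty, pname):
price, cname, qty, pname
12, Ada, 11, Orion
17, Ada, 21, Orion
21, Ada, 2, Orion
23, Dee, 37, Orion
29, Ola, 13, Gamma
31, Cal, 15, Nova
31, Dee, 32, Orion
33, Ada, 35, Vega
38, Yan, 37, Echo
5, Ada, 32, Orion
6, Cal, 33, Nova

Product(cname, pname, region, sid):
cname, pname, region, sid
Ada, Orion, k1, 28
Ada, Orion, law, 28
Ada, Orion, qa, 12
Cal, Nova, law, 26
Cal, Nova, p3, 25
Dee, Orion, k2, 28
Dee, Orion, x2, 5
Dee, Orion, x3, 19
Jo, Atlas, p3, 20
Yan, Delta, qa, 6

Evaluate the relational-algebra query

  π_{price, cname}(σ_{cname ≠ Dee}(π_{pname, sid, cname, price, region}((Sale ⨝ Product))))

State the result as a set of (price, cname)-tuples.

{(12, Ada), (17, Ada), (21, Ada), (31, Cal), (5, Ada), (6, Cal)}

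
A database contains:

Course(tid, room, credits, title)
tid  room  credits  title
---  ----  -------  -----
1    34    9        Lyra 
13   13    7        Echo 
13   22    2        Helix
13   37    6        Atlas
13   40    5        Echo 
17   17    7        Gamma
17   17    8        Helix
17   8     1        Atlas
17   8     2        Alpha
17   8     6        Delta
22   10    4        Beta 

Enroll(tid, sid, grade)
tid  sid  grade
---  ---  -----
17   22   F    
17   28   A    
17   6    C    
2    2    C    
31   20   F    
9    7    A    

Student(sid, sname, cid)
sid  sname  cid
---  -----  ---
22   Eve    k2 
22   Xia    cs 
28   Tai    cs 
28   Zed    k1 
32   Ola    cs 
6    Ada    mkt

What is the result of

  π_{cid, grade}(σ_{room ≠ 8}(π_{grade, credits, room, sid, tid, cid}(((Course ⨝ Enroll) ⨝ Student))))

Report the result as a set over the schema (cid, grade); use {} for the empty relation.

Natural join on tid: {(17, 17, 7, Gamma, 22, F), (17, 17, 7, Gamma, 28, A), (17, 17, 7, Gamma, 6, C), (17, 17, 8, Helix, 22, F), (17, 17, 8, Helix, 28, A), (17, 17, 8, Helix, 6, C), (17, 8, 1, Atlas, 22, F), (17, 8, 1, Atlas, 28, A), (17, 8, 1, Atlas, 6, C), (17, 8, 2, Alpha, 22, F), (17, 8, 2, Alpha, 28, A), (17, 8, 2, Alpha, 6, C), (17, 8, 6, Delta, 22, F), (17, 8, 6, Delta, 28, A), (17, 8, 6, Delta, 6, C)}
Natural join on sid: {(17, 17, 7, Gamma, 22, F, Eve, k2), (17, 17, 7, Gamma, 22, F, Xia, cs), (17, 17, 7, Gamma, 28, A, Tai, cs), (17, 17, 7, Gamma, 28, A, Zed, k1), (17, 17, 7, Gamma, 6, C, Ada, mkt), (17, 17, 8, Helix, 22, F, Eve, k2), (17, 17, 8, Helix, 22, F, Xia, cs), (17, 17, 8, Helix, 28, A, Tai, cs), (17, 17, 8, Helix, 28, A, Zed, k1), (17, 17, 8, Helix, 6, C, Ada, mkt), (17, 8, 1, Atlas, 22, F, Eve, k2), (17, 8, 1, Atlas, 22, F, Xia, cs), (17, 8, 1, Atlas, 28, A, Tai, cs), (17, 8, 1, Atlas, 28, A, Zed, k1), (17, 8, 1, Atlas, 6, C, Ada, mkt), (17, 8, 2, Alpha, 22, F, Eve, k2), (17, 8, 2, Alpha, 22, F, Xia, cs), (17, 8, 2, Alpha, 28, A, Tai, cs), (17, 8, 2, Alpha, 28, A, Zed, k1), (17, 8, 2, Alpha, 6, C, Ada, mkt), (17, 8, 6, Delta, 22, F, Eve, k2), (17, 8, 6, Delta, 22, F, Xia, cs), (17, 8, 6, Delta, 28, A, Tai, cs), (17, 8, 6, Delta, 28, A, Zed, k1), (17, 8, 6, Delta, 6, C, Ada, mkt)}
π[grade, credits, room, sid, tid, cid]: project onto (grade, credits, room, sid, tid, cid) → {(A, 1, 8, 28, 17, cs), (A, 1, 8, 28, 17, k1), (A, 2, 8, 28, 17, cs), (A, 2, 8, 28, 17, k1), (A, 6, 8, 28, 17, cs), (A, 6, 8, 28, 17, k1), (A, 7, 17, 28, 17, cs), (A, 7, 17, 28, 17, k1), (A, 8, 17, 28, 17, cs), (A, 8, 17, 28, 17, k1), (C, 1, 8, 6, 17, mkt), (C, 2, 8, 6, 17, mkt), (C, 6, 8, 6, 17, mkt), (C, 7, 17, 6, 17, mkt), (C, 8, 17, 6, 17, mkt), (F, 1, 8, 22, 17, cs), (F, 1, 8, 22, 17, k2), (F, 2, 8, 22, 17, cs), (F, 2, 8, 22, 17, k2), (F, 6, 8, 22, 17, cs), (F, 6, 8, 22, 17, k2), (F, 7, 17, 22, 17, cs), (F, 7, 17, 22, 17, k2), (F, 8, 17, 22, 17, cs), (F, 8, 17, 22, 17, k2)}
σ[room ≠ 8]: keep tuples satisfying room ≠ 8 → {(A, 7, 17, 28, 17, cs), (A, 7, 17, 28, 17, k1), (A, 8, 17, 28, 17, cs), (A, 8, 17, 28, 17, k1), (C, 7, 17, 6, 17, mkt), (C, 8, 17, 6, 17, mkt), (F, 7, 17, 22, 17, cs), (F, 7, 17, 22, 17, k2), (F, 8, 17, 22, 17, cs), (F, 8, 17, 22, 17, k2)}
π[cid, grade]: project onto (cid, grade) (5 duplicate(s) eliminated) → {(cs, A), (cs, F), (k1, A), (k2, F), (mkt, C)}

{(cs, A), (cs, F), (k1, A), (k2, F), (mkt, C)}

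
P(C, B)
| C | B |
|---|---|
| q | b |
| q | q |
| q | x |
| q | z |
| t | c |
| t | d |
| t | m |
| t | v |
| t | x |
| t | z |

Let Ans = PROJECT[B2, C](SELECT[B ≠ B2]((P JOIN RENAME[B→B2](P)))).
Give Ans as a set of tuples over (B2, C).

{(b, q), (c, t), (d, t), (m, t), (q, q), (v, t), (x, q), (x, t), (z, q), (z, t)}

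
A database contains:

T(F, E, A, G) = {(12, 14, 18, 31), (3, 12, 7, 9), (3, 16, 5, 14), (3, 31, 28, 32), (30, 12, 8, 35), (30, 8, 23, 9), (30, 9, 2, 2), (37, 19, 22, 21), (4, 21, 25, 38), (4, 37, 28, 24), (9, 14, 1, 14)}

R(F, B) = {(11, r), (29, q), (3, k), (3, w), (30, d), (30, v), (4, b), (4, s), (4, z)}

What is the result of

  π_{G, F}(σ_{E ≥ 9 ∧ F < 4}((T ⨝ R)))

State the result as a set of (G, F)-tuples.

{(14, 3), (32, 3), (9, 3)}

Joining T and R on F yields {(3, 12, 7, 9, k), (3, 12, 7, 9, w), (3, 16, 5, 14, k), (3, 16, 5, 14, w), (3, 31, 28, 32, k), (3, 31, 28, 32, w), (30, 12, 8, 35, d), (30, 12, 8, 35, v), (30, 8, 23, 9, d), (30, 8, 23, 9, v), (30, 9, 2, 2, d), (30, 9, 2, 2, v), (4, 21, 25, 38, b), (4, 21, 25, 38, s), (4, 21, 25, 38, z), (4, 37, 28, 24, b), (4, 37, 28, 24, s), (4, 37, 28, 24, z)}.
Selection E ≥ 9 ∧ F < 4: {(3, 12, 7, 9, k), (3, 12, 7, 9, w), (3, 16, 5, 14, k), (3, 16, 5, 14, w), (3, 31, 28, 32, k), (3, 31, 28, 32, w)}
Keep only column(s) G, F (3 duplicate(s) eliminated): {(14, 3), (32, 3), (9, 3)}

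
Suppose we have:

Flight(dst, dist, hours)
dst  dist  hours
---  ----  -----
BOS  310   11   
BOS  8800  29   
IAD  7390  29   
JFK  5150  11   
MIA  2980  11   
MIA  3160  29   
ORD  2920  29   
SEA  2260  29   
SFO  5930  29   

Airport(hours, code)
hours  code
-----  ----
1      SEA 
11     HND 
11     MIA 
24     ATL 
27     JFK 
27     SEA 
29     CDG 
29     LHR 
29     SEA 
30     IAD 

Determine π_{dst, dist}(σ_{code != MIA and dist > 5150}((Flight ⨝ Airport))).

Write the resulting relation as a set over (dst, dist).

Natural join on hours: {(BOS, 310, 11, HND), (BOS, 310, 11, MIA), (BOS, 8800, 29, CDG), (BOS, 8800, 29, LHR), (BOS, 8800, 29, SEA), (IAD, 7390, 29, CDG), (IAD, 7390, 29, LHR), (IAD, 7390, 29, SEA), (JFK, 5150, 11, HND), (JFK, 5150, 11, MIA), (MIA, 2980, 11, HND), (MIA, 2980, 11, MIA), (MIA, 3160, 29, CDG), (MIA, 3160, 29, LHR), (MIA, 3160, 29, SEA), (ORD, 2920, 29, CDG), (ORD, 2920, 29, LHR), (ORD, 2920, 29, SEA), (SEA, 2260, 29, CDG), (SEA, 2260, 29, LHR), (SEA, 2260, 29, SEA), (SFO, 5930, 29, CDG), (SFO, 5930, 29, LHR), (SFO, 5930, 29, SEA)}
Selection code != MIA and dist > 5150: {(BOS, 8800, 29, CDG), (BOS, 8800, 29, LHR), (BOS, 8800, 29, SEA), (IAD, 7390, 29, CDG), (IAD, 7390, 29, LHR), (IAD, 7390, 29, SEA), (SFO, 5930, 29, CDG), (SFO, 5930, 29, LHR), (SFO, 5930, 29, SEA)}
Projecting to dst, dist (6 duplicate(s) eliminated): {(BOS, 8800), (IAD, 7390), (SFO, 5930)}

{(BOS, 8800), (IAD, 7390), (SFO, 5930)}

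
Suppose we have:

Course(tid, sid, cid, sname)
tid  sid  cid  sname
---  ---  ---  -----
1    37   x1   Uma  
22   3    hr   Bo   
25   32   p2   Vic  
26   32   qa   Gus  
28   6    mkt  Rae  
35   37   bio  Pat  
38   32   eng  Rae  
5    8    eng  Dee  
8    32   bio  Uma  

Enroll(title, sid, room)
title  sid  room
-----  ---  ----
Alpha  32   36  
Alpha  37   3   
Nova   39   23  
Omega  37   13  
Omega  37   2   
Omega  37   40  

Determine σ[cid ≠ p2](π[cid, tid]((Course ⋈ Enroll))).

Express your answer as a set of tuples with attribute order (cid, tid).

{(bio, 35), (bio, 8), (eng, 38), (qa, 26), (x1, 1)}

Joining Course and Enroll on sid yields {(1, 37, x1, Uma, Alpha, 3), (1, 37, x1, Uma, Omega, 13), (1, 37, x1, Uma, Omega, 2), (1, 37, x1, Uma, Omega, 40), (25, 32, p2, Vic, Alpha, 36), (26, 32, qa, Gus, Alpha, 36), (35, 37, bio, Pat, Alpha, 3), (35, 37, bio, Pat, Omega, 13), (35, 37, bio, Pat, Omega, 2), (35, 37, bio, Pat, Omega, 40), (38, 32, eng, Rae, Alpha, 36), (8, 32, bio, Uma, Alpha, 36)}.
π[cid, tid]: project onto (cid, tid) (6 duplicate(s) eliminated) → {(bio, 35), (bio, 8), (eng, 38), (p2, 25), (qa, 26), (x1, 1)}
Selection cid ≠ p2: {(bio, 35), (bio, 8), (eng, 38), (qa, 26), (x1, 1)}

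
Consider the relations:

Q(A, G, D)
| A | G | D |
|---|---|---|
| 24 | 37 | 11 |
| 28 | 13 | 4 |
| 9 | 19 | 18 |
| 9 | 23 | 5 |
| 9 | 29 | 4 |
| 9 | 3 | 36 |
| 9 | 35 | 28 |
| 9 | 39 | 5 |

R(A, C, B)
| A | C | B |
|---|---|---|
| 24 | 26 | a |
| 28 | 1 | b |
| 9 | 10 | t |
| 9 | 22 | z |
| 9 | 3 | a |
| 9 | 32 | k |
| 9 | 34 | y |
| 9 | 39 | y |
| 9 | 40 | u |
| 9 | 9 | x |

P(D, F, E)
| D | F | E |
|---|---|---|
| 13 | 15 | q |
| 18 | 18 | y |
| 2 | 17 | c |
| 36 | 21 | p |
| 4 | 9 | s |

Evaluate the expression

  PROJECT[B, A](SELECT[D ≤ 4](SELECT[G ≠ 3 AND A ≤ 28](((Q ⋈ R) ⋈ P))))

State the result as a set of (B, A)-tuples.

{(a, 9), (b, 28), (k, 9), (t, 9), (u, 9), (x, 9), (y, 9), (z, 9)}

Q ⋈ R (natural join on A): {(24, 37, 11, 26, a), (28, 13, 4, 1, b), (9, 19, 18, 10, t), (9, 19, 18, 22, z), (9, 19, 18, 3, a), (9, 19, 18, 32, k), (9, 19, 18, 34, y), (9, 19, 18, 39, y), (9, 19, 18, 40, u), (9, 19, 18, 9, x), (9, 23, 5, 10, t), (9, 23, 5, 22, z), (9, 23, 5, 3, a), (9, 23, 5, 32, k), (9, 23, 5, 34, y), (9, 23, 5, 39, y), (9, 23, 5, 40, u), (9, 23, 5, 9, x), (9, 29, 4, 10, t), (9, 29, 4, 22, z), (9, 29, 4, 3, a), (9, 29, 4, 32, k), (9, 29, 4, 34, y), (9, 29, 4, 39, y), (9, 29, 4, 40, u), (9, 29, 4, 9, x), (9, 3, 36, 10, t), (9, 3, 36, 22, z), (9, 3, 36, 3, a), (9, 3, 36, 32, k), (9, 3, 36, 34, y), (9, 3, 36, 39, y), (9, 3, 36, 40, u), (9, 3, 36, 9, x), (9, 35, 28, 10, t), (9, 35, 28, 22, z), (9, 35, 28, 3, a), (9, 35, 28, 32, k), (9, 35, 28, 34, y), (9, 35, 28, 39, y), (9, 35, 28, 40, u), (9, 35, 28, 9, x), (9, 39, 5, 10, t), (9, 39, 5, 22, z), (9, 39, 5, 3, a), (9, 39, 5, 32, k), (9, 39, 5, 34, y), (9, 39, 5, 39, y), (9, 39, 5, 40, u), (9, 39, 5, 9, x)}
(Q ⋈ R) ⋈ P (natural join on D): {(28, 13, 4, 1, b, 9, s), (9, 19, 18, 10, t, 18, y), (9, 19, 18, 22, z, 18, y), (9, 19, 18, 3, a, 18, y), (9, 19, 18, 32, k, 18, y), (9, 19, 18, 34, y, 18, y), (9, 19, 18, 39, y, 18, y), (9, 19, 18, 40, u, 18, y), (9, 19, 18, 9, x, 18, y), (9, 29, 4, 10, t, 9, s), (9, 29, 4, 22, z, 9, s), (9, 29, 4, 3, a, 9, s), (9, 29, 4, 32, k, 9, s), (9, 29, 4, 34, y, 9, s), (9, 29, 4, 39, y, 9, s), (9, 29, 4, 40, u, 9, s), (9, 29, 4, 9, x, 9, s), (9, 3, 36, 10, t, 21, p), (9, 3, 36, 22, z, 21, p), (9, 3, 36, 3, a, 21, p), (9, 3, 36, 32, k, 21, p), (9, 3, 36, 34, y, 21, p), (9, 3, 36, 39, y, 21, p), (9, 3, 36, 40, u, 21, p), (9, 3, 36, 9, x, 21, p)}
Selection G ≠ 3 AND A ≤ 28: {(28, 13, 4, 1, b, 9, s), (9, 19, 18, 10, t, 18, y), (9, 19, 18, 22, z, 18, y), (9, 19, 18, 3, a, 18, y), (9, 19, 18, 32, k, 18, y), (9, 19, 18, 34, y, 18, y), (9, 19, 18, 39, y, 18, y), (9, 19, 18, 40, u, 18, y), (9, 19, 18, 9, x, 18, y), (9, 29, 4, 10, t, 9, s), (9, 29, 4, 22, z, 9, s), (9, 29, 4, 3, a, 9, s), (9, 29, 4, 32, k, 9, s), (9, 29, 4, 34, y, 9, s), (9, 29, 4, 39, y, 9, s), (9, 29, 4, 40, u, 9, s), (9, 29, 4, 9, x, 9, s)}
Selection D ≤ 4: {(28, 13, 4, 1, b, 9, s), (9, 29, 4, 10, t, 9, s), (9, 29, 4, 22, z, 9, s), (9, 29, 4, 3, a, 9, s), (9, 29, 4, 32, k, 9, s), (9, 29, 4, 34, y, 9, s), (9, 29, 4, 39, y, 9, s), (9, 29, 4, 40, u, 9, s), (9, 29, 4, 9, x, 9, s)}
Keep only column(s) B, A (1 duplicate(s) eliminated): {(a, 9), (b, 28), (k, 9), (t, 9), (u, 9), (x, 9), (y, 9), (z, 9)}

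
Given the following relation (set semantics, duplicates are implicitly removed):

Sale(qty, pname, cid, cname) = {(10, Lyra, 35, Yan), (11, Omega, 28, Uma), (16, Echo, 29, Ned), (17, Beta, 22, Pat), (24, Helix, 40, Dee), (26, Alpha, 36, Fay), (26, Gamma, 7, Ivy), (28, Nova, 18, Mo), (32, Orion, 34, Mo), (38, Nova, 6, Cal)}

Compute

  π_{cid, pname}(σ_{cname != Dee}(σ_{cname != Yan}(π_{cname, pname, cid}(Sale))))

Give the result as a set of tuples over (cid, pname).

{(18, Nova), (22, Beta), (28, Omega), (29, Echo), (34, Orion), (36, Alpha), (6, Nova), (7, Gamma)}

Keep only column(s) cname, pname, cid: {(Cal, Nova, 6), (Dee, Helix, 40), (Fay, Alpha, 36), (Ivy, Gamma, 7), (Mo, Nova, 18), (Mo, Orion, 34), (Ned, Echo, 29), (Pat, Beta, 22), (Uma, Omega, 28), (Yan, Lyra, 35)}
Filtering on cname != Yan leaves {(Cal, Nova, 6), (Dee, Helix, 40), (Fay, Alpha, 36), (Ivy, Gamma, 7), (Mo, Nova, 18), (Mo, Orion, 34), (Ned, Echo, 29), (Pat, Beta, 22), (Uma, Omega, 28)}.
Filtering on cname != Dee leaves {(Cal, Nova, 6), (Fay, Alpha, 36), (Ivy, Gamma, 7), (Mo, Nova, 18), (Mo, Orion, 34), (Ned, Echo, 29), (Pat, Beta, 22), (Uma, Omega, 28)}.
Keep only column(s) cid, pname: {(18, Nova), (22, Beta), (28, Omega), (29, Echo), (34, Orion), (36, Alpha), (6, Nova), (7, Gamma)}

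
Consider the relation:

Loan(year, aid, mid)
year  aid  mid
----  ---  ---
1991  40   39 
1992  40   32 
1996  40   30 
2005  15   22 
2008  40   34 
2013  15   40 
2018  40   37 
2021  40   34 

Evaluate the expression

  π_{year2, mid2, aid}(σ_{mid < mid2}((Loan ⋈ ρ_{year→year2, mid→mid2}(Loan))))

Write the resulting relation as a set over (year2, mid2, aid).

{(1991, 39, 40), (1992, 32, 40), (2008, 34, 40), (2013, 40, 15), (2018, 37, 40), (2021, 34, 40)}

ρ[year→year2, mid→mid2]: schema becomes (year2, aid, mid2); tuples unchanged.
Joining Loan and ρ_{year→year2, mid→mid2}(Loan) on aid yields {(1991, 40, 39, 1991, 39), (1991, 40, 39, 1992, 32), (1991, 40, 39, 1996, 30), (1991, 40, 39, 2008, 34), (1991, 40, 39, 2018, 37), (1991, 40, 39, 2021, 34), (1992, 40, 32, 1991, 39), (1992, 40, 32, 1992, 32), (1992, 40, 32, 1996, 30), (1992, 40, 32, 2008, 34), (1992, 40, 32, 2018, 37), (1992, 40, 32, 2021, 34), (1996, 40, 30, 1991, 39), (1996, 40, 30, 1992, 32), (1996, 40, 30, 1996, 30), (1996, 40, 30, 2008, 34), (1996, 40, 30, 2018, 37), (1996, 40, 30, 2021, 34), (2005, 15, 22, 2005, 22), (2005, 15, 22, 2013, 40), (2008, 40, 34, 1991, 39), (2008, 40, 34, 1992, 32), (2008, 40, 34, 1996, 30), (2008, 40, 34, 2008, 34), (2008, 40, 34, 2018, 37), (2008, 40, 34, 2021, 34), (2013, 15, 40, 2005, 22), (2013, 15, 40, 2013, 40), (2018, 40, 37, 1991, 39), (2018, 40, 37, 1992, 32), (2018, 40, 37, 1996, 30), (2018, 40, 37, 2008, 34), (2018, 40, 37, 2018, 37), (2018, 40, 37, 2021, 34), (2021, 40, 34, 1991, 39), (2021, 40, 34, 1992, 32), (2021, 40, 34, 1996, 30), (2021, 40, 34, 2008, 34), (2021, 40, 34, 2018, 37), (2021, 40, 34, 2021, 34)}.
Apply σ_{mid < mid2}; surviving tuples: {(1992, 40, 32, 1991, 39), (1992, 40, 32, 2008, 34), (1992, 40, 32, 2018, 37), (1992, 40, 32, 2021, 34), (1996, 40, 30, 1991, 39), (1996, 40, 30, 1992, 32), (1996, 40, 30, 2008, 34), (1996, 40, 30, 2018, 37), (1996, 40, 30, 2021, 34), (2005, 15, 22, 2013, 40), (2008, 40, 34, 1991, 39), (2008, 40, 34, 2018, 37), (2018, 40, 37, 1991, 39), (2021, 40, 34, 1991, 39), (2021, 40, 34, 2018, 37)}
π_{year2, mid2, aid} gives {(1991, 39, 40), (1992, 32, 40), (2008, 34, 40), (2013, 40, 15), (2018, 37, 40), (2021, 34, 40)} (9 duplicate(s) eliminated).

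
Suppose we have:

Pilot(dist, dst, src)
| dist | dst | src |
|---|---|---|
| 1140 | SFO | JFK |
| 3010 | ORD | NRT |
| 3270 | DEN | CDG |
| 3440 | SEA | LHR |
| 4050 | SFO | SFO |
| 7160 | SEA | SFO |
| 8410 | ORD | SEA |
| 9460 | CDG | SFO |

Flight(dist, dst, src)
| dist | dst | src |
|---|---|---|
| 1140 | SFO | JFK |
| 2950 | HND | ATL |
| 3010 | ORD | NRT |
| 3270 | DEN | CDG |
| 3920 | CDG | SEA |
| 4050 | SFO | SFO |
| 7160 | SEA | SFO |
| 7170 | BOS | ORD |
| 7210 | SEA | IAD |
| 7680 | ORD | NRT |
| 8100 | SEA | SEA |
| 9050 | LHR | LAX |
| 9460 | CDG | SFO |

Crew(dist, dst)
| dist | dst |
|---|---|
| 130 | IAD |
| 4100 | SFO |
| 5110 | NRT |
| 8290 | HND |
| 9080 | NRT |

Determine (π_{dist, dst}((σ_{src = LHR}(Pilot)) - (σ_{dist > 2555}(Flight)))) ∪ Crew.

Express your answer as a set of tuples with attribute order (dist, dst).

{(130, IAD), (3440, SEA), (4100, SFO), (5110, NRT), (8290, HND), (9080, NRT)}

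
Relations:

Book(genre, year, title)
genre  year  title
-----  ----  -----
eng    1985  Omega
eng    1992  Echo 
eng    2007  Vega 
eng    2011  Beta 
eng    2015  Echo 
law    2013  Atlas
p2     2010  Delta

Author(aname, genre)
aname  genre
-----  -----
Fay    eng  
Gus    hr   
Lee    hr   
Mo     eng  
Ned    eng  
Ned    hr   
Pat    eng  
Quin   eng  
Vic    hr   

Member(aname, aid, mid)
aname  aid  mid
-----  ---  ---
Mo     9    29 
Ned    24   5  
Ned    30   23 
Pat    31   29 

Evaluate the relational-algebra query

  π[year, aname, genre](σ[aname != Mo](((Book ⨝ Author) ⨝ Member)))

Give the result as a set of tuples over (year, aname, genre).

Book ⋈ Author (natural join on genre): {(eng, 1985, Omega, Fay), (eng, 1985, Omega, Mo), (eng, 1985, Omega, Ned), (eng, 1985, Omega, Pat), (eng, 1985, Omega, Quin), (eng, 1992, Echo, Fay), (eng, 1992, Echo, Mo), (eng, 1992, Echo, Ned), (eng, 1992, Echo, Pat), (eng, 1992, Echo, Quin), (eng, 2007, Vega, Fay), (eng, 2007, Vega, Mo), (eng, 2007, Vega, Ned), (eng, 2007, Vega, Pat), (eng, 2007, Vega, Quin), (eng, 2011, Beta, Fay), (eng, 2011, Beta, Mo), (eng, 2011, Beta, Ned), (eng, 2011, Beta, Pat), (eng, 2011, Beta, Quin), (eng, 2015, Echo, Fay), (eng, 2015, Echo, Mo), (eng, 2015, Echo, Ned), (eng, 2015, Echo, Pat), (eng, 2015, Echo, Quin)}
(Book ⨝ Author) ⋈ Member (natural join on aname): {(eng, 1985, Omega, Mo, 9, 29), (eng, 1985, Omega, Ned, 24, 5), (eng, 1985, Omega, Ned, 30, 23), (eng, 1985, Omega, Pat, 31, 29), (eng, 1992, Echo, Mo, 9, 29), (eng, 1992, Echo, Ned, 24, 5), (eng, 1992, Echo, Ned, 30, 23), (eng, 1992, Echo, Pat, 31, 29), (eng, 2007, Vega, Mo, 9, 29), (eng, 2007, Vega, Ned, 24, 5), (eng, 2007, Vega, Ned, 30, 23), (eng, 2007, Vega, Pat, 31, 29), (eng, 2011, Beta, Mo, 9, 29), (eng, 2011, Beta, Ned, 24, 5), (eng, 2011, Beta, Ned, 30, 23), (eng, 2011, Beta, Pat, 31, 29), (eng, 2015, Echo, Mo, 9, 29), (eng, 2015, Echo, Ned, 24, 5), (eng, 2015, Echo, Ned, 30, 23), (eng, 2015, Echo, Pat, 31, 29)}
σ[aname != Mo]: keep tuples satisfying aname != Mo → {(eng, 1985, Omega, Ned, 24, 5), (eng, 1985, Omega, Ned, 30, 23), (eng, 1985, Omega, Pat, 31, 29), (eng, 1992, Echo, Ned, 24, 5), (eng, 1992, Echo, Ned, 30, 23), (eng, 1992, Echo, Pat, 31, 29), (eng, 2007, Vega, Ned, 24, 5), (eng, 2007, Vega, Ned, 30, 23), (eng, 2007, Vega, Pat, 31, 29), (eng, 2011, Beta, Ned, 24, 5), (eng, 2011, Beta, Ned, 30, 23), (eng, 2011, Beta, Pat, 31, 29), (eng, 2015, Echo, Ned, 24, 5), (eng, 2015, Echo, Ned, 30, 23), (eng, 2015, Echo, Pat, 31, 29)}
π_{year, aname, genre} gives {(1985, Ned, eng), (1985, Pat, eng), (1992, Ned, eng), (1992, Pat, eng), (2007, Ned, eng), (2007, Pat, eng), (2011, Ned, eng), (2011, Pat, eng), (2015, Ned, eng), (2015, Pat, eng)} (5 duplicate(s) eliminated).

{(1985, Ned, eng), (1985, Pat, eng), (1992, Ned, eng), (1992, Pat, eng), (2007, Ned, eng), (2007, Pat, eng), (2011, Ned, eng), (2011, Pat, eng), (2015, Ned, eng), (2015, Pat, eng)}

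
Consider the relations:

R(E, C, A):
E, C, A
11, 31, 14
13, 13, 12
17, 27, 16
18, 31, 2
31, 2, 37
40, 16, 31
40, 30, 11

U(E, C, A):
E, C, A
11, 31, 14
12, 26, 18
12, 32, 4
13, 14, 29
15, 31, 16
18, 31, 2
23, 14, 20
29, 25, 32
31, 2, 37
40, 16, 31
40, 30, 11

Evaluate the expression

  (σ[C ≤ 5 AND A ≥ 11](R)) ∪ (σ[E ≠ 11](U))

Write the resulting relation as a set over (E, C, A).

{(12, 26, 18), (12, 32, 4), (13, 14, 29), (15, 31, 16), (18, 31, 2), (23, 14, 20), (29, 25, 32), (31, 2, 37), (40, 16, 31), (40, 30, 11)}

Filtering on C ≤ 5 AND A ≥ 11 leaves {(31, 2, 37)}.
Filtering on E ≠ 11 leaves {(12, 26, 18), (12, 32, 4), (13, 14, 29), (15, 31, 16), (18, 31, 2), (23, 14, 20), (29, 25, 32), (31, 2, 37), (40, 16, 31), (40, 30, 11)}.
Union: {(31, 2, 37)} with {(12, 26, 18), (12, 32, 4), (13, 14, 29), (15, 31, 16), (18, 31, 2), (23, 14, 20), (29, 25, 32), (31, 2, 37), (40, 16, 31), (40, 30, 11)} → {(12, 26, 18), (12, 32, 4), (13, 14, 29), (15, 31, 16), (18, 31, 2), (23, 14, 20), (29, 25, 32), (31, 2, 37), (40, 16, 31), (40, 30, 11)}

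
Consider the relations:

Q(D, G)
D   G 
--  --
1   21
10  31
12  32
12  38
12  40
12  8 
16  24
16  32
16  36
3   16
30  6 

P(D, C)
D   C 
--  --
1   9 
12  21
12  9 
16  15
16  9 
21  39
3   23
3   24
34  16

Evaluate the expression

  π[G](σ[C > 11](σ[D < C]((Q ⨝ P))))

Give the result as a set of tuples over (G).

{16, 32, 38, 40, 8}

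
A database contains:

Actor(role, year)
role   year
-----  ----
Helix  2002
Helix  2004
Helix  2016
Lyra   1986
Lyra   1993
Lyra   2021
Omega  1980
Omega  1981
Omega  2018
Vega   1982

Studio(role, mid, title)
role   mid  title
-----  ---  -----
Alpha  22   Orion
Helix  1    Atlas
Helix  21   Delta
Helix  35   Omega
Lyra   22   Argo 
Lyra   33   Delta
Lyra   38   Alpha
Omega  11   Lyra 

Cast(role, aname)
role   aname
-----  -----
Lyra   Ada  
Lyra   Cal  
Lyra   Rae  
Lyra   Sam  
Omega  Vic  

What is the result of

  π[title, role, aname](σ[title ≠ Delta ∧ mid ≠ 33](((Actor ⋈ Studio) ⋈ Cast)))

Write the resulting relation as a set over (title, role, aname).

Actor ⋈ Studio (natural join on role): {(Helix, 2002, 1, Atlas), (Helix, 2002, 21, Delta), (Helix, 2002, 35, Omega), (Helix, 2004, 1, Atlas), (Helix, 2004, 21, Delta), (Helix, 2004, 35, Omega), (Helix, 2016, 1, Atlas), (Helix, 2016, 21, Delta), (Helix, 2016, 35, Omega), (Lyra, 1986, 22, Argo), (Lyra, 1986, 33, Delta), (Lyra, 1986, 38, Alpha), (Lyra, 1993, 22, Argo), (Lyra, 1993, 33, Delta), (Lyra, 1993, 38, Alpha), (Lyra, 2021, 22, Argo), (Lyra, 2021, 33, Delta), (Lyra, 2021, 38, Alpha), (Omega, 1980, 11, Lyra), (Omega, 1981, 11, Lyra), (Omega, 2018, 11, Lyra)}
(Actor ⋈ Studio) ⋈ Cast (natural join on role): {(Lyra, 1986, 22, Argo, Ada), (Lyra, 1986, 22, Argo, Cal), (Lyra, 1986, 22, Argo, Rae), (Lyra, 1986, 22, Argo, Sam), (Lyra, 1986, 33, Delta, Ada), (Lyra, 1986, 33, Delta, Cal), (Lyra, 1986, 33, Delta, Rae), (Lyra, 1986, 33, Delta, Sam), (Lyra, 1986, 38, Alpha, Ada), (Lyra, 1986, 38, Alpha, Cal), (Lyra, 1986, 38, Alpha, Rae), (Lyra, 1986, 38, Alpha, Sam), (Lyra, 1993, 22, Argo, Ada), (Lyra, 1993, 22, Argo, Cal), (Lyra, 1993, 22, Argo, Rae), (Lyra, 1993, 22, Argo, Sam), (Lyra, 1993, 33, Delta, Ada), (Lyra, 1993, 33, Delta, Cal), (Lyra, 1993, 33, Delta, Rae), (Lyra, 1993, 33, Delta, Sam), (Lyra, 1993, 38, Alpha, Ada), (Lyra, 1993, 38, Alpha, Cal), (Lyra, 1993, 38, Alpha, Rae), (Lyra, 1993, 38, Alpha, Sam), (Lyra, 2021, 22, Argo, Ada), (Lyra, 2021, 22, Argo, Cal), (Lyra, 2021, 22, Argo, Rae), (Lyra, 2021, 22, Argo, Sam), (Lyra, 2021, 33, Delta, Ada), (Lyra, 2021, 33, Delta, Cal), (Lyra, 2021, 33, Delta, Rae), (Lyra, 2021, 33, Delta, Sam), (Lyra, 2021, 38, Alpha, Ada), (Lyra, 2021, 38, Alpha, Cal), (Lyra, 2021, 38, Alpha, Rae), (Lyra, 2021, 38, Alpha, Sam), (Omega, 1980, 11, Lyra, Vic), (Omega, 1981, 11, Lyra, Vic), (Omega, 2018, 11, Lyra, Vic)}
σ[title ≠ Delta ∧ mid ≠ 33]: keep tuples satisfying title ≠ Delta ∧ mid ≠ 33 → {(Lyra, 1986, 22, Argo, Ada), (Lyra, 1986, 22, Argo, Cal), (Lyra, 1986, 22, Argo, Rae), (Lyra, 1986, 22, Argo, Sam), (Lyra, 1986, 38, Alpha, Ada), (Lyra, 1986, 38, Alpha, Cal), (Lyra, 1986, 38, Alpha, Rae), (Lyra, 1986, 38, Alpha, Sam), (Lyra, 1993, 22, Argo, Ada), (Lyra, 1993, 22, Argo, Cal), (Lyra, 1993, 22, Argo, Rae), (Lyra, 1993, 22, Argo, Sam), (Lyra, 1993, 38, Alpha, Ada), (Lyra, 1993, 38, Alpha, Cal), (Lyra, 1993, 38, Alpha, Rae), (Lyra, 1993, 38, Alpha, Sam), (Lyra, 2021, 22, Argo, Ada), (Lyra, 2021, 22, Argo, Cal), (Lyra, 2021, 22, Argo, Rae), (Lyra, 2021, 22, Argo, Sam), (Lyra, 2021, 38, Alpha, Ada), (Lyra, 2021, 38, Alpha, Cal), (Lyra, 2021, 38, Alpha, Rae), (Lyra, 2021, 38, Alpha, Sam), (Omega, 1980, 11, Lyra, Vic), (Omega, 1981, 11, Lyra, Vic), (Omega, 2018, 11, Lyra, Vic)}
π_{title, role, aname} gives {(Alpha, Lyra, Ada), (Alpha, Lyra, Cal), (Alpha, Lyra, Rae), (Alpha, Lyra, Sam), (Argo, Lyra, Ada), (Argo, Lyra, Cal), (Argo, Lyra, Rae), (Argo, Lyra, Sam), (Lyra, Omega, Vic)} (18 duplicate(s) eliminated).

{(Alpha, Lyra, Ada), (Alpha, Lyra, Cal), (Alpha, Lyra, Rae), (Alpha, Lyra, Sam), (Argo, Lyra, Ada), (Argo, Lyra, Cal), (Argo, Lyra, Rae), (Argo, Lyra, Sam), (Lyra, Omega, Vic)}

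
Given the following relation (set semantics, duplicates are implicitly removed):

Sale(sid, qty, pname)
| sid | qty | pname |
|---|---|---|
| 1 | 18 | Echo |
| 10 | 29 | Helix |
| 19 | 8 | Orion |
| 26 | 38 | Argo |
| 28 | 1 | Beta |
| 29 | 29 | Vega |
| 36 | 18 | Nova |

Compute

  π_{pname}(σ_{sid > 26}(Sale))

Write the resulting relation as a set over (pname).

{Beta, Nova, Vega}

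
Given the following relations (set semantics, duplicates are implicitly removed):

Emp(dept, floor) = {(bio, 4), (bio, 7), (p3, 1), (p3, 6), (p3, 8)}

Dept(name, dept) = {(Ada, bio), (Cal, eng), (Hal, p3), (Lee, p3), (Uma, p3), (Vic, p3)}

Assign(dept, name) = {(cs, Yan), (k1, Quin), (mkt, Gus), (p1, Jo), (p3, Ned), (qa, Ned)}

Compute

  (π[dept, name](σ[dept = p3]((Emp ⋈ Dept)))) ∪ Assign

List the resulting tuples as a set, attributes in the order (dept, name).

{(cs, Yan), (k1, Quin), (mkt, Gus), (p1, Jo), (p3, Hal), (p3, Lee), (p3, Ned), (p3, Uma), (p3, Vic), (qa, Ned)}

Emp ⋈ Dept (natural join on dept): {(bio, 4, Ada), (bio, 7, Ada), (p3, 1, Hal), (p3, 1, Lee), (p3, 1, Uma), (p3, 1, Vic), (p3, 6, Hal), (p3, 6, Lee), (p3, 6, Uma), (p3, 6, Vic), (p3, 8, Hal), (p3, 8, Lee), (p3, 8, Uma), (p3, 8, Vic)}
Filtering on dept = p3 leaves {(p3, 1, Hal), (p3, 1, Lee), (p3, 1, Uma), (p3, 1, Vic), (p3, 6, Hal), (p3, 6, Lee), (p3, 6, Uma), (p3, 6, Vic), (p3, 8, Hal), (p3, 8, Lee), (p3, 8, Uma), (p3, 8, Vic)}.
Keep only column(s) dept, name (8 duplicate(s) eliminated): {(p3, Hal), (p3, Lee), (p3, Uma), (p3, Vic)}
Union: {(p3, Hal), (p3, Lee), (p3, Uma), (p3, Vic)} with {(cs, Yan), (k1, Quin), (mkt, Gus), (p1, Jo), (p3, Ned), (qa, Ned)} → {(cs, Yan), (k1, Quin), (mkt, Gus), (p1, Jo), (p3, Hal), (p3, Lee), (p3, Ned), (p3, Uma), (p3, Vic), (qa, Ned)}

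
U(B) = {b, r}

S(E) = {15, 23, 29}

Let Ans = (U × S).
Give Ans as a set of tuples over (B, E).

{(b, 15), (b, 23), (b, 29), (r, 15), (r, 23), (r, 29)}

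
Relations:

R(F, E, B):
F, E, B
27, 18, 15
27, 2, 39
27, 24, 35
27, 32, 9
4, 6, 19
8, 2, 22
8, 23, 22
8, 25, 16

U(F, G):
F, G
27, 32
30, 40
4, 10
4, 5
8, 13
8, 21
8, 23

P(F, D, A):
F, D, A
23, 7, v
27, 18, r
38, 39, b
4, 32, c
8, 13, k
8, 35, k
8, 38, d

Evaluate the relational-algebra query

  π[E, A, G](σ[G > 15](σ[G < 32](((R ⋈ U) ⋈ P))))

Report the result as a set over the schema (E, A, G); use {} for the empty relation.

{(2, d, 21), (2, d, 23), (2, k, 21), (2, k, 23), (23, d, 21), (23, d, 23), (23, k, 21), (23, k, 23), (25, d, 21), (25, d, 23), (25, k, 21), (25, k, 23)}

Natural join on F: {(27, 18, 15, 32), (27, 2, 39, 32), (27, 24, 35, 32), (27, 32, 9, 32), (4, 6, 19, 10), (4, 6, 19, 5), (8, 2, 22, 13), (8, 2, 22, 21), (8, 2, 22, 23), (8, 23, 22, 13), (8, 23, 22, 21), (8, 23, 22, 23), (8, 25, 16, 13), (8, 25, 16, 21), (8, 25, 16, 23)}
Natural join on F: {(27, 18, 15, 32, 18, r), (27, 2, 39, 32, 18, r), (27, 24, 35, 32, 18, r), (27, 32, 9, 32, 18, r), (4, 6, 19, 10, 32, c), (4, 6, 19, 5, 32, c), (8, 2, 22, 13, 13, k), (8, 2, 22, 13, 35, k), (8, 2, 22, 13, 38, d), (8, 2, 22, 21, 13, k), (8, 2, 22, 21, 35, k), (8, 2, 22, 21, 38, d), (8, 2, 22, 23, 13, k), (8, 2, 22, 23, 35, k), (8, 2, 22, 23, 38, d), (8, 23, 22, 13, 13, k), (8, 23, 22, 13, 35, k), (8, 23, 22, 13, 38, d), (8, 23, 22, 21, 13, k), (8, 23, 22, 21, 35, k), (8, 23, 22, 21, 38, d), (8, 23, 22, 23, 13, k), (8, 23, 22, 23, 35, k), (8, 23, 22, 23, 38, d), (8, 25, 16, 13, 13, k), (8, 25, 16, 13, 35, k), (8, 25, 16, 13, 38, d), (8, 25, 16, 21, 13, k), (8, 25, 16, 21, 35, k), (8, 25, 16, 21, 38, d), (8, 25, 16, 23, 13, k), (8, 25, 16, 23, 35, k), (8, 25, 16, 23, 38, d)}
Apply σ_{G < 32}; surviving tuples: {(4, 6, 19, 10, 32, c), (4, 6, 19, 5, 32, c), (8, 2, 22, 13, 13, k), (8, 2, 22, 13, 35, k), (8, 2, 22, 13, 38, d), (8, 2, 22, 21, 13, k), (8, 2, 22, 21, 35, k), (8, 2, 22, 21, 38, d), (8, 2, 22, 23, 13, k), (8, 2, 22, 23, 35, k), (8, 2, 22, 23, 38, d), (8, 23, 22, 13, 13, k), (8, 23, 22, 13, 35, k), (8, 23, 22, 13, 38, d), (8, 23, 22, 21, 13, k), (8, 23, 22, 21, 35, k), (8, 23, 22, 21, 38, d), (8, 23, 22, 23, 13, k), (8, 23, 22, 23, 35, k), (8, 23, 22, 23, 38, d), (8, 25, 16, 13, 13, k), (8, 25, 16, 13, 35, k), (8, 25, 16, 13, 38, d), (8, 25, 16, 21, 13, k), (8, 25, 16, 21, 35, k), (8, 25, 16, 21, 38, d), (8, 25, 16, 23, 13, k), (8, 25, 16, 23, 35, k), (8, 25, 16, 23, 38, d)}
Apply σ_{G > 15}; surviving tuples: {(8, 2, 22, 21, 13, k), (8, 2, 22, 21, 35, k), (8, 2, 22, 21, 38, d), (8, 2, 22, 23, 13, k), (8, 2, 22, 23, 35, k), (8, 2, 22, 23, 38, d), (8, 23, 22, 21, 13, k), (8, 23, 22, 21, 35, k), (8, 23, 22, 21, 38, d), (8, 23, 22, 23, 13, k), (8, 23, 22, 23, 35, k), (8, 23, 22, 23, 38, d), (8, 25, 16, 21, 13, k), (8, 25, 16, 21, 35, k), (8, 25, 16, 21, 38, d), (8, 25, 16, 23, 13, k), (8, 25, 16, 23, 35, k), (8, 25, 16, 23, 38, d)}
Keep only column(s) E, A, G (6 duplicate(s) eliminated): {(2, d, 21), (2, d, 23), (2, k, 21), (2, k, 23), (23, d, 21), (23, d, 23), (23, k, 21), (23, k, 23), (25, d, 21), (25, d, 23), (25, k, 21), (25, k, 23)}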